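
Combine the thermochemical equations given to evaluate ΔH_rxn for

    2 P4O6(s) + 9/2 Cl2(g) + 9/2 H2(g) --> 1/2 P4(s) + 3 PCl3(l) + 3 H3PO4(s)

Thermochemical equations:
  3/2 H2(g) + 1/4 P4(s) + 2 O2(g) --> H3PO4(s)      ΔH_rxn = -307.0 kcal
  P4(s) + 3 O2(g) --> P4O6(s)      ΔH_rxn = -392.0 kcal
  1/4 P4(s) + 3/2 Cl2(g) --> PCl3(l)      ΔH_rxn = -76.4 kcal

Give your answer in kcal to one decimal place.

ΔH_rxn = -366.2 kcal

equation 1 × 3: (3)·(-307.0) = -921.0 kcal
equation 2 reversed and × 2: (-2)·(-392.0) = +784.0 kcal
equation 3 × 3: (3)·(-76.4) = -229.2 kcal
By Hess's law, ΔH_rxn = (-921.0) + (+784.0) + (-229.2) = -366.2 kcal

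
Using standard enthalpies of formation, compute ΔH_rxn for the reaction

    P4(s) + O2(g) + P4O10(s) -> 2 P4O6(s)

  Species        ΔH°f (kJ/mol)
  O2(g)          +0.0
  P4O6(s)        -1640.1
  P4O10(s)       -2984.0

ΔH_rxn = -296.2 kJ/mol

Products: 2·(-1640.1) = -3280.2
Reactants: 1·(+0.0) + 1·(+0.0) + 1·(-2984.0) = -2984.0
ΔH_rxn = (-3280.2) − (-2984.0) = -296.2 kJ/mol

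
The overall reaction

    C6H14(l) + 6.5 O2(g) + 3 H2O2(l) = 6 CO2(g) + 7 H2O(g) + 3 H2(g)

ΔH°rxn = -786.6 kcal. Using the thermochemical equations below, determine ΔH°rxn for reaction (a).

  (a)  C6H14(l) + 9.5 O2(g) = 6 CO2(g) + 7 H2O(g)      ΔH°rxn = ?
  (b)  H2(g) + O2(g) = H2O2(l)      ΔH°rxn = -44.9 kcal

ΔH°rxn = -921.3 kcal

(a) as written (C6H14(l) already on the reactant side): contributes x
(b) reversed and × 3 (H2O2(l) must end up as a reactant; ×3 to match 3 H2O2(l) in the target): (-3)·(-44.9) = +134.7 kcal
-786.6 = (+134.7) + x
x = (-786.6 − (+134.7)) / (1) = -921.3 kcal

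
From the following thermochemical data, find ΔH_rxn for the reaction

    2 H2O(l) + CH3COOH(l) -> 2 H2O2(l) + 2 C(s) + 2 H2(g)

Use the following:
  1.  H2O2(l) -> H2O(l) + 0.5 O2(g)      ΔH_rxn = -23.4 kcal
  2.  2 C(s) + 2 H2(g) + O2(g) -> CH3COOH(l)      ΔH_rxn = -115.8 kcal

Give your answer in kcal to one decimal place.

eq. 1 reversed and × 2: (-2)·(-23.4) = +46.8 kcal
eq. 2 reversed: +115.8 kcal
Summing the manipulated equations, ΔH_rxn = (-2)·(-23.4) + (-1)·(-115.8) = 162.6 kcal

ΔH_rxn = 162.6 kcal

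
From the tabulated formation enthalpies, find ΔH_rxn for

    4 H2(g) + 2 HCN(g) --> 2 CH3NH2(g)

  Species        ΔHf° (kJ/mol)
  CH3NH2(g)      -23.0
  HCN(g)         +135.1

ΔH_rxn = -316.2 kJ/mol

Products: 2·(-23.0) = -46.0
Reactants: 4·(+0.0) + 2·(+135.1) = +270.2
ΔH_rxn = (-46.0) − (+270.2) = -316.2 kJ/mol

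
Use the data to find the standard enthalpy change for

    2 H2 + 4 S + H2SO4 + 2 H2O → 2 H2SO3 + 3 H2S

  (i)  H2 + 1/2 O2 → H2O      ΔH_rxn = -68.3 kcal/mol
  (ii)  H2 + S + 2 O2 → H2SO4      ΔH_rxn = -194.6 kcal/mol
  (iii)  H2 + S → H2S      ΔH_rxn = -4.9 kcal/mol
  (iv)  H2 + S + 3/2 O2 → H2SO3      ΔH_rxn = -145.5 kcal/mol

(i) reversed and × 2 (H2O must end up as a reactant; scale by 2 for the 2 H2O): (-2)·(-68.3) = +136.6 kcal/mol
(ii) reversed (reverse to put H2SO4 on the reactant side): +194.6 kcal/mol
(iii) × 3 (×3 to match 3 H2S in the target): (3)·(-4.9) = -14.7 kcal/mol
(iv) × 2 (×2 to match 2 H2SO3 in the target): (2)·(-145.5) = -291.0 kcal/mol
Summing the manipulated equations, ΔH_rxn = (-2)·(-68.3) + (-1)·(-194.6) + (3)·(-4.9) + (2)·(-145.5) = 25.5 kcal/mol

ΔH_rxn = 25.5 kcal/mol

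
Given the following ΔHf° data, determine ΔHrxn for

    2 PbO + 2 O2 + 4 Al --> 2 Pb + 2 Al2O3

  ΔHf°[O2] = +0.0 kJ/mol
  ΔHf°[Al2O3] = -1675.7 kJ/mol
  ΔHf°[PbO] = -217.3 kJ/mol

Products: 2·(+0.0) + 2·(-1675.7) = -3351.4
Reactants: 2·(-217.3) + 2·(+0.0) + 4·(+0.0) = -434.6
ΔHrxn = (-3351.4) − (-434.6) = -2916.8 kJ/mol

ΔHrxn = -2916.8 kJ/mol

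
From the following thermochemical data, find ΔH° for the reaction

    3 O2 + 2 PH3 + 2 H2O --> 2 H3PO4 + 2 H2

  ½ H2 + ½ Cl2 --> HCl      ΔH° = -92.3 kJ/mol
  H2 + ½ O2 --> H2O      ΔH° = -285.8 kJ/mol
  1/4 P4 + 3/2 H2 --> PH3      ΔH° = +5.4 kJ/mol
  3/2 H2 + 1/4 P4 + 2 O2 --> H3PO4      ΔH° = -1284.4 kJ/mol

equation 1: not needed.
equation 2 reversed and × 2: (-2)·(-285.8) = +571.6 kJ/mol
equation 3 reversed and × 2: (-2)·(+5.4) = -10.8 kJ/mol
equation 4 × 2: (2)·(-1284.4) = -2568.8 kJ/mol
Summing the manipulated equations, ΔH° = (+571.6) + (-10.8) + (-2568.8) = -2008.0 kJ/mol

ΔH° = -2008.0 kJ/mol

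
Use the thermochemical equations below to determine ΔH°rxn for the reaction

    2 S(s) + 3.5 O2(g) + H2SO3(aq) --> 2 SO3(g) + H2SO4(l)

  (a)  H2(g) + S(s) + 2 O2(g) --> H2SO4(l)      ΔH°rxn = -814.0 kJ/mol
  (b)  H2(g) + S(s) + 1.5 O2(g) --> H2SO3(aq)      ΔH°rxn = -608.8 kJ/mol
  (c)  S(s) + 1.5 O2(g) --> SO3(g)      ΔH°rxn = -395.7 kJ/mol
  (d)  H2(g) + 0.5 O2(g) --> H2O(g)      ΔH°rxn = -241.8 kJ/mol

ΔH°rxn = -996.6 kJ/mol

(a) as written: -814.0 kJ/mol
(b) reversed: +608.8 kJ/mol
(c) × 2: (2)·(-395.7) = -791.4 kJ/mol
(d): not needed.
Since enthalpy is a state function, ΔH°rxn = (-814.0) + (+608.8) + (-791.4) = -996.6 kJ/mol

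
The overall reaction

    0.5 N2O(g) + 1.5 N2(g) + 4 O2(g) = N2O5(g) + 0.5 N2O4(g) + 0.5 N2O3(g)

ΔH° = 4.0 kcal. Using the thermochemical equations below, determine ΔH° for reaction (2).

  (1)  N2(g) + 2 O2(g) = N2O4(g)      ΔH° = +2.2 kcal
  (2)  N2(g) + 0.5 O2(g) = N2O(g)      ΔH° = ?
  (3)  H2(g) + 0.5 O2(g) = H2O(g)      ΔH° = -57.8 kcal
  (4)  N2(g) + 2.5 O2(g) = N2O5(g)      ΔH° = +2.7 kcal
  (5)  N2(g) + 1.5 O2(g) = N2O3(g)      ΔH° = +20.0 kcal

ΔH° = 19.6 kcal

(1) × 1/2 (scale by 1/2 for the 1/2 N2O4(g)): (1/2)·(+2.2) = +1.1 kcal
(2) reversed and × 1/2 (reverse to put N2O(g) on the reactant side; scale by 1/2 for the 1/2 N2O(g)): contributes −1/2·x
(3): not needed (H2(g) appears nowhere else).
(4) as written (N2O5(g) already on the product side): +2.7 kcal
(5) × 1/2 (scale by 1/2 for the 1/2 N2O3(g)): (1/2)·(+20.0) = +10.0 kcal
+4.0 = (+1.1) + (+2.7) + (+10.0) − 1/2·x
x = (+4.0 − (+13.8)) / (-1/2) = 19.6 kcal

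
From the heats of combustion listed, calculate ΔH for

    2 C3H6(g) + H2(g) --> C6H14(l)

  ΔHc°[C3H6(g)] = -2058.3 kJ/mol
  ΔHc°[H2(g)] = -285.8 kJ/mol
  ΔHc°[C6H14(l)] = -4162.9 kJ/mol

ΔH = -239.5 kJ/mol

Using ΔH = Σ nΔHc°(reactants) − Σ nΔHc°(products):
= [2·(-2058.3) + 1·(-285.8)] − [1·(-4162.9)]
= -239.5 kJ/mol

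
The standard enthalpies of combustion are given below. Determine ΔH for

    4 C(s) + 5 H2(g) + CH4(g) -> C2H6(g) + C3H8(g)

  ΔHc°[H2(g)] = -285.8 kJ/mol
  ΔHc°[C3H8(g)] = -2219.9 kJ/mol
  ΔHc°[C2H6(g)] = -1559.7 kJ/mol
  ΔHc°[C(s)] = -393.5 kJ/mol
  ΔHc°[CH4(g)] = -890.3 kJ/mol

ΔH = -113.7 kJ/mol

Using ΔH = Σ nΔHc°(reactants) − Σ nΔHc°(products):
= [4·(-393.5) + 5·(-285.8) + 1·(-890.3)] − [1·(-1559.7) + 1·(-2219.9)]
= -113.7 kJ/mol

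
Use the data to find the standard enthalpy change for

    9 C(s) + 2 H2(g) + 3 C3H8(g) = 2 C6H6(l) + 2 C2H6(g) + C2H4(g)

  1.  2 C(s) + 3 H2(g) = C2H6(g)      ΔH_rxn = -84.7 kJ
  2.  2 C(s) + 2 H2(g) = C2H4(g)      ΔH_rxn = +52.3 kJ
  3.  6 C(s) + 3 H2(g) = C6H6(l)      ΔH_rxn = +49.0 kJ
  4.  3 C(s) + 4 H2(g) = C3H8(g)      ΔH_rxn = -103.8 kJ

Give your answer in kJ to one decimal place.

ΔH_rxn = 292.3 kJ

eq. 1 × 2 (scale by 2 for the 2 C2H6(g)): (2)·(-84.7) = -169.4 kJ
eq. 2 as written (C2H4(g) already on the product side): +52.3 kJ
eq. 3 × 2 (×2 to match 2 C6H6(l) in the target): (2)·(+49.0) = +98.0 kJ
eq. 4 reversed and × 3 (reverse to put C3H8(g) on the reactant side; ×3 to match 3 C3H8(g) in the target): (-3)·(-103.8) = +311.4 kJ
Summing the manipulated equations, ΔH_rxn = (-169.4) + (+52.3) + (+98.0) + (+311.4) = 292.3 kJ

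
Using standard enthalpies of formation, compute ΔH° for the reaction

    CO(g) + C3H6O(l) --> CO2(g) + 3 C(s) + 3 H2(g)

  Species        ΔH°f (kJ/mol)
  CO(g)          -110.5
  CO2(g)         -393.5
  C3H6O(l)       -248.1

ΔH°rxn = Σ nΔHf°(products) − Σ nΔHf°(reactants).
Products: 1·(-393.5) + 3·(+0.0) + 3·(+0.0) = -393.5
Reactants: 1·(-110.5) + 1·(-248.1) = -358.6
ΔH° = (-393.5) − (-358.6) = -34.9 kJ/mol

ΔH° = -34.9 kJ/mol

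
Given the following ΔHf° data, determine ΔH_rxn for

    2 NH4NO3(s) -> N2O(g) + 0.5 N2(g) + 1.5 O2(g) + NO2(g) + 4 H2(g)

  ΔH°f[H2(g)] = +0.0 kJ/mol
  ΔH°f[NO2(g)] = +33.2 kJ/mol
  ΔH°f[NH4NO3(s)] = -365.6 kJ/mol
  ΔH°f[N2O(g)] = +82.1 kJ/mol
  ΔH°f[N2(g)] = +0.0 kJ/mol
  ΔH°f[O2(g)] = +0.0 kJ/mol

Products: 1·(+82.1) + 1/2·(+0.0) + 3/2·(+0.0) + 1·(+33.2) + 4·(+0.0) = +115.3
Reactants: 2·(-365.6) = -731.2
ΔH_rxn = (+115.3) − (-731.2) = 846.5 kJ/mol

ΔH_rxn = 846.5 kJ/mol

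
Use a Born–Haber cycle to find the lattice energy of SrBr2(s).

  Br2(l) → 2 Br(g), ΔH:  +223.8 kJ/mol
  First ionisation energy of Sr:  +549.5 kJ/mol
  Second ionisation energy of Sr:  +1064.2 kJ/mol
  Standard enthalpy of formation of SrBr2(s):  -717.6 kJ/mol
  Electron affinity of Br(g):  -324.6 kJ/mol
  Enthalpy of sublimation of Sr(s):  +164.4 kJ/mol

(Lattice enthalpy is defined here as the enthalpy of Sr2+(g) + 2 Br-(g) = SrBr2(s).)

U = -2070.3 kJ/mol

ΔHf° = 1·ΔHsub + 1·(ΣIE) + 1·D(Br2) + 2·EA + U
-717.6 = 1·(+164.4) + 1·(+1613.7) + 1·(+223.8) + 2·(-324.6) + U
U = -717.6 − (+1352.7) = -2070.3 kJ/mol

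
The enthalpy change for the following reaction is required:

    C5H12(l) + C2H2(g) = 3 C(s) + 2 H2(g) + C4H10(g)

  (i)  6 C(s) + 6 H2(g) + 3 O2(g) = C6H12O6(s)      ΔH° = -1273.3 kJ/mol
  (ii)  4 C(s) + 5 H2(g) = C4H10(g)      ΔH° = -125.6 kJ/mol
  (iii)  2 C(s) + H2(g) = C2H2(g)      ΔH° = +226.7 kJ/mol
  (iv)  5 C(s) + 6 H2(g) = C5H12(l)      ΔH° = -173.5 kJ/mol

(i): not needed (C6H12O6(s) appears nowhere else).
(ii) as written (C4H10(g) already on the product side): -125.6 kJ/mol
(iii) reversed (reverse to put C2H2(g) on the reactant side): -226.7 kJ/mol
(iv) reversed (C5H12(l) must end up as a reactant): +173.5 kJ/mol
By Hess's law, ΔH° = (-125.6) + (-226.7) + (+173.5) = -178.8 kJ/mol

ΔH° = -178.8 kJ/mol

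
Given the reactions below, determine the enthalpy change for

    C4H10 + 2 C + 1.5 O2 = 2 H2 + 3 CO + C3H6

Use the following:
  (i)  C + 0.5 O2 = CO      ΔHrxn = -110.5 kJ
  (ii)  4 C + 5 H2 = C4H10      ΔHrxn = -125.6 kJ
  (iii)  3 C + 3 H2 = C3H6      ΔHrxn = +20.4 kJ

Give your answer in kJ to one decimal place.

ΔHrxn = -185.5 kJ

(i) × 3: (3)·(-110.5) = -331.5 kJ
(ii) reversed: +125.6 kJ
(iii) as written: +20.4 kJ
Summing the manipulated equations, ΔHrxn = (-331.5) + (+125.6) + (+20.4) = -185.5 kJ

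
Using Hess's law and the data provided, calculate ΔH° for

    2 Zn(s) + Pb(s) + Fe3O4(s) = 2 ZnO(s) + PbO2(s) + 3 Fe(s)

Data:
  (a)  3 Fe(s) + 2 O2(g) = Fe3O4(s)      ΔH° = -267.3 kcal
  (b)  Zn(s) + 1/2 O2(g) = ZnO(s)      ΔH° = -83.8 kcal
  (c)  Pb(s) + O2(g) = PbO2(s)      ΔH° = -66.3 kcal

ΔH° = 33.4 kcal

(a) reversed (Fe3O4(s) must end up as a reactant): +267.3 kcal
(b) × 2 (scale by 2 for the 2 ZnO(s)): (2)·(-83.8) = -167.6 kcal
(c) as written (PbO2(s) already on the product side): -66.3 kcal
By Hess's law, ΔH° = (+267.3) + (-167.6) + (-66.3) = 33.4 kcal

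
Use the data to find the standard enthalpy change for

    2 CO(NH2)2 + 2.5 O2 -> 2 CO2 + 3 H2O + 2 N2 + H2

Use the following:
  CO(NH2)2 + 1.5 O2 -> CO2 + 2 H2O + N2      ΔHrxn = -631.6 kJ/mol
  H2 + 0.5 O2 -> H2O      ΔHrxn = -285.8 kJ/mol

equation 1 × 2: (2)·(-631.6) = -1263.2 kJ/mol
equation 2 reversed: +285.8 kJ/mol
Combining the equations, ΔHrxn = (-1263.2) + (+285.8) = -977.4 kJ/mol

ΔHrxn = -977.4 kJ/mol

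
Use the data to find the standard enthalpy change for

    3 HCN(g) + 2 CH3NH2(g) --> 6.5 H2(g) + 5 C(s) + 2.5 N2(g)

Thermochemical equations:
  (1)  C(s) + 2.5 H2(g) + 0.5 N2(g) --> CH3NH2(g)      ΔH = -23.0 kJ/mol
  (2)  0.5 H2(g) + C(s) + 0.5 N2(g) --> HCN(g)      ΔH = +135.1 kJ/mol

ΔH = -359.3 kJ/mol

(1) reversed and × 2 (CH3NH2(g) must end up as a reactant; ×2 to match 2 CH3NH2(g) in the target): (-2)·(-23.0) = +46.0 kJ/mol
(2) reversed and × 3 (reverse to put HCN(g) on the reactant side; ×3 to match 3 HCN(g) in the target): (-3)·(+135.1) = -405.3 kJ/mol
Summing the manipulated equations, ΔH = (+46.0) + (-405.3) = -359.3 kJ/mol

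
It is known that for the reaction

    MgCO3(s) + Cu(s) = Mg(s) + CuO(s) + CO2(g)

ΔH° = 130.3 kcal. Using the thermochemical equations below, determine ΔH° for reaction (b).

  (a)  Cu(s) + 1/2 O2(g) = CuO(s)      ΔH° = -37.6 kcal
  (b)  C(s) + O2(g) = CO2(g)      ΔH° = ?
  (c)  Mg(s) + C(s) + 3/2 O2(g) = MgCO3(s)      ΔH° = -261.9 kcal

ΔH° = -94.0 kcal

(a) as written (CuO(s) already on the product side): -37.6 kcal
(b) as written (CO2(g) already on the product side): contributes x
(c) reversed (MgCO3(s) must end up as a reactant): +261.9 kcal
+130.3 = (-37.6) + (+261.9) + x
x = (+130.3 − (+224.3)) / (1) = -94.0 kcal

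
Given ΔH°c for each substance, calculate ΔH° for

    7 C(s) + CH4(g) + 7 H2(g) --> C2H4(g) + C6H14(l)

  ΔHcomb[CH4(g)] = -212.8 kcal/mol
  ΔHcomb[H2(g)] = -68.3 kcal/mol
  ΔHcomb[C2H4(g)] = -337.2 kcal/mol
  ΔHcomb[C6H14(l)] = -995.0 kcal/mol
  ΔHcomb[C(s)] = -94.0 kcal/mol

Using ΔH = Σ nΔHc°(reactants) − Σ nΔHc°(products):
= [7·(-94.0) + 1·(-212.8) + 7·(-68.3)] − [1·(-337.2) + 1·(-995.0)]
= -16.7 kcal/mol

ΔH° = -16.7 kcal/mol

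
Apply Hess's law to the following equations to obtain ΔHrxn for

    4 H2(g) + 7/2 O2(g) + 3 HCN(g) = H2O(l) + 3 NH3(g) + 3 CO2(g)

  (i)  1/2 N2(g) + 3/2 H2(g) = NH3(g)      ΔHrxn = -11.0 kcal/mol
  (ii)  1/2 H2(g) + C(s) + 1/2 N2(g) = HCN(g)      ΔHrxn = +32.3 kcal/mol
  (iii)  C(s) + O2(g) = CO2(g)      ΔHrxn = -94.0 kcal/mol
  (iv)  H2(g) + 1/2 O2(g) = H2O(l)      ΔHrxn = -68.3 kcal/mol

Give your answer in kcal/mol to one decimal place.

ΔHrxn = -480.2 kcal/mol

(i) × 3 (×3 to match 3 NH3(g) in the target): (3)·(-11.0) = -33.0 kcal/mol
(ii) reversed and × 3 (reverse to put HCN(g) on the reactant side; scale by 3 for the 3 HCN(g)): (-3)·(+32.3) = -96.9 kcal/mol
(iii) × 3 (×3 to match 3 CO2(g) in the target): (3)·(-94.0) = -282.0 kcal/mol
(iv) as written (H2O(l) already on the product side): -68.3 kcal/mol
Summing the manipulated equations, ΔHrxn = (3)·(-11.0) + (-3)·(+32.3) + (3)·(-94.0) + (1)·(-68.3) = -480.2 kcal/mol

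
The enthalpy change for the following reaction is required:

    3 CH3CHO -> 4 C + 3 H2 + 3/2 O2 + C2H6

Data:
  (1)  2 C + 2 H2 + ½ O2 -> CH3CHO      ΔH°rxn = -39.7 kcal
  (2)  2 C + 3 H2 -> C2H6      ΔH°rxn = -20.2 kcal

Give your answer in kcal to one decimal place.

(1) reversed and × 3 (CH3CHO must end up as a reactant; ×3 to match 3 CH3CHO in the target): (-3)·(-39.7) = +119.1 kcal
(2) as written (C2H6 already on the product side): -20.2 kcal
ΔH°rxn = (-3)·(-39.7) + (1)·(-20.2) = 98.9 kcal

ΔH°rxn = 98.9 kcal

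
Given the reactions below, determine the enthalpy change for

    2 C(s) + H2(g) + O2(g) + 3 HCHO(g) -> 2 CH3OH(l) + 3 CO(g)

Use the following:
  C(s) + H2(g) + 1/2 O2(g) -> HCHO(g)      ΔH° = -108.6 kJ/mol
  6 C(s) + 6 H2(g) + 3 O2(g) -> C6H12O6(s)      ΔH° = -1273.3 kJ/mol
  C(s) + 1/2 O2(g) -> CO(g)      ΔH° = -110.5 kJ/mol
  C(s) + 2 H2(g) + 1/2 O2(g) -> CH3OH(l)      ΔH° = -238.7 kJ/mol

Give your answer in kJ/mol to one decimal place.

equation 1 reversed and × 3: (-3)·(-108.6) = +325.8 kJ/mol
equation 2: not needed.
equation 3 × 3: (3)·(-110.5) = -331.5 kJ/mol
equation 4 × 2: (2)·(-238.7) = -477.4 kJ/mol
Summing the manipulated equations, ΔH° = (-3)·(-108.6) + (3)·(-110.5) + (2)·(-238.7) = -483.1 kJ/mol

ΔH° = -483.1 kJ/mol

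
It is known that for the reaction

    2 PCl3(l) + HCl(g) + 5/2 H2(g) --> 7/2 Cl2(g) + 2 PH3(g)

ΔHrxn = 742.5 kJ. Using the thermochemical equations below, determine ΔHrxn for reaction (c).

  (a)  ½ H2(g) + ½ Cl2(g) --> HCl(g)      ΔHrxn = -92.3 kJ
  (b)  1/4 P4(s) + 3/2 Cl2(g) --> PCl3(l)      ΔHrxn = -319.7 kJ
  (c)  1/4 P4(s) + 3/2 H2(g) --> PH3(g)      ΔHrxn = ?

(a) reversed: +92.3 kJ
(b) reversed and × 2: (-2)·(-319.7) = +639.4 kJ
(c) × 2: contributes 2·x
+742.5 = (+92.3) + (+639.4) + 2·x
x = (+742.5 − (+731.7)) / (2) = 5.4 kJ

ΔHrxn = 5.4 kJ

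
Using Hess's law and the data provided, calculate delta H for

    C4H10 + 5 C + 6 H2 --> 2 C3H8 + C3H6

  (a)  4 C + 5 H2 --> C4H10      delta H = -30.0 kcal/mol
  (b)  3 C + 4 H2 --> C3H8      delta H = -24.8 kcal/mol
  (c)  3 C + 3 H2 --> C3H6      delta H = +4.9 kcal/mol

(a) reversed (C4H10 must end up as a reactant): +30.0 kcal/mol
(b) × 2 (scale by 2 for the 2 C3H8): (2)·(-24.8) = -49.6 kcal/mol
(c) as written (C3H6 already on the product side): +4.9 kcal/mol
delta H = (-1)·(-30.0) + (2)·(-24.8) + (1)·(+4.9) = -14.7 kcal/mol

delta H = -14.7 kcal/mol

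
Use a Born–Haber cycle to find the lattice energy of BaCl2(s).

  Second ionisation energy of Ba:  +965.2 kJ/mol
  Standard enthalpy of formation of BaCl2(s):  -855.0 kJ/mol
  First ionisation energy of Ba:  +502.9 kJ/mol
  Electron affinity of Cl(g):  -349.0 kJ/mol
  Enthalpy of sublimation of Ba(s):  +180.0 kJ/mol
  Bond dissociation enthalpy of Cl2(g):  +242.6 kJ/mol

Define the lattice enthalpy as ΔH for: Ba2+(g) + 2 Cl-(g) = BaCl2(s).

ΔHf° = 1·ΔHsub + 1·(ΣIE) + 1·D(Cl2) + 2·EA + U
-855.0 = 1·(+180.0) + 1·(+1468.1) + 1·(+242.6) + 2·(-349.0) + U
U = -855.0 − (+1192.7) = -2047.7 kJ/mol

U = -2047.7 kJ/mol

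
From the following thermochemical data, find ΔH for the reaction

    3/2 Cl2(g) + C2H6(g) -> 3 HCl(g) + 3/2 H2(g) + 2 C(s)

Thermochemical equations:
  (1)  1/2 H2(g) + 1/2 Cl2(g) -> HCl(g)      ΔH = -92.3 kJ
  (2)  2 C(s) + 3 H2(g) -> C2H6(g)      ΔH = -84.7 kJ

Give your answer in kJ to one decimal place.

(1) × 3 (×3 to match 3 HCl(g) in the target): (3)·(-92.3) = -276.9 kJ
(2) reversed (C2H6(g) must end up as a reactant): +84.7 kJ
Combining the equations, ΔH = (-276.9) + (+84.7) = -192.2 kJ

ΔH = -192.2 kJ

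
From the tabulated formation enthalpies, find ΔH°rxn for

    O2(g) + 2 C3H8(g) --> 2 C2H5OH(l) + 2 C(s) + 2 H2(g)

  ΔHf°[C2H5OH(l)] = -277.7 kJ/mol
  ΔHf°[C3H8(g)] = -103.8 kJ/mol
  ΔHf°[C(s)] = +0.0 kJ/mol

Products: 2·(-277.7) + 2·(+0.0) + 2·(+0.0) = -555.4
Reactants: 1·(+0.0) + 2·(-103.8) = -207.6
ΔH°rxn = (-555.4) − (-207.6) = -347.8 kJ/mol

ΔH°rxn = -347.8 kJ/mol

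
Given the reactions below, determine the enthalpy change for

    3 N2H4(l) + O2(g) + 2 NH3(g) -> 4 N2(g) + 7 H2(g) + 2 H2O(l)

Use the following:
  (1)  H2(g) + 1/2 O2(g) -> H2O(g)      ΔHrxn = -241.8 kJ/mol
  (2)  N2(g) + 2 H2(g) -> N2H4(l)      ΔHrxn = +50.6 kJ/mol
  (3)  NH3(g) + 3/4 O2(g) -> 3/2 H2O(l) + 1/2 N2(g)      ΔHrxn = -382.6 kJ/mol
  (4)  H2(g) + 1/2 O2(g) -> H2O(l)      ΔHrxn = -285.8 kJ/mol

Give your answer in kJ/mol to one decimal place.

ΔHrxn = -631.2 kJ/mol

(1): not needed (H2O(g) appears nowhere else).
(2) reversed and × 3 (N2H4(l) must end up as a reactant; ×3 to match 3 N2H4(l) in the target): (-3)·(+50.6) = -151.8 kJ/mol
(3) × 2 (×2 to match 2 NH3(g) in the target): (2)·(-382.6) = -765.2 kJ/mol
(4) reversed: +285.8 kJ/mol
By Hess's law, ΔHrxn = (-3)·(+50.6) + (2)·(-382.6) + (-1)·(-285.8) = -631.2 kJ/mol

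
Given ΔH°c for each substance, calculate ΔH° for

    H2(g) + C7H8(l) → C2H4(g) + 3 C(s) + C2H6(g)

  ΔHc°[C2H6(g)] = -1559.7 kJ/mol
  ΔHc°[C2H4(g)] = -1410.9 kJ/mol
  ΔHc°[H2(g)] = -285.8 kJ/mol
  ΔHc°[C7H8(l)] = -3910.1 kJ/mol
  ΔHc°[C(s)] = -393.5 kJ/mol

ΔH° = -44.8 kJ/mol

With combustion enthalpies, reactants minus products:
= [1·(-285.8) + 1·(-3910.1)] − [1·(-1410.9) + 3·(-393.5) + 1·(-1559.7)]
= -44.8 kJ/mol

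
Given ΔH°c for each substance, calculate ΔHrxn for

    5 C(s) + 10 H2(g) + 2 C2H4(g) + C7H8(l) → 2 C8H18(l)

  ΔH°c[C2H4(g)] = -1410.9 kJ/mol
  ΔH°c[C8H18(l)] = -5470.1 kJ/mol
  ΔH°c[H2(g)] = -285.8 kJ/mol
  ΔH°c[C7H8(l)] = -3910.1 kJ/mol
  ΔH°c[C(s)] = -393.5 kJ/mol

ΔHrxn = -617.2 kJ/mol

Using ΔH = Σ nΔHc°(reactants) − Σ nΔHc°(products):
= [5·(-393.5) + 10·(-285.8) + 2·(-1410.9) + 1·(-3910.1)] − [2·(-5470.1)]
= -617.2 kJ/mol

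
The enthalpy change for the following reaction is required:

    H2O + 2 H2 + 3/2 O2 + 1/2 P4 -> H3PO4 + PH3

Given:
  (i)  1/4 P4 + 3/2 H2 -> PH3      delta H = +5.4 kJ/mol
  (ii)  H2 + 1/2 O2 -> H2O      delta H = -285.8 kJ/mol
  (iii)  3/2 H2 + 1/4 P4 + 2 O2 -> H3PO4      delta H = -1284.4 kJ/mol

delta H = -993.2 kJ/mol

(i) as written: +5.4 kJ/mol
(ii) reversed: +285.8 kJ/mol
(iii) as written: -1284.4 kJ/mol
Since enthalpy is a state function, delta H = (+5.4) + (+285.8) + (-1284.4) = -993.2 kJ/mol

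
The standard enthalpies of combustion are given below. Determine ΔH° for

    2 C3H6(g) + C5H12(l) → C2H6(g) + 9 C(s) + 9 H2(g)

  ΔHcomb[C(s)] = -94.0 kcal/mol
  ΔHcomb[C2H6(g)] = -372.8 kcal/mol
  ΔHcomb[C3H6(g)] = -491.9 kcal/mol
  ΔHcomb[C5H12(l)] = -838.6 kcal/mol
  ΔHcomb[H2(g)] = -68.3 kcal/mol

ΔH° = 11.1 kcal/mol

With combustion enthalpies, reactants minus products:
= [2·(-491.9) + 1·(-838.6)] − [1·(-372.8) + 9·(-94.0) + 9·(-68.3)]
= 11.1 kcal/mol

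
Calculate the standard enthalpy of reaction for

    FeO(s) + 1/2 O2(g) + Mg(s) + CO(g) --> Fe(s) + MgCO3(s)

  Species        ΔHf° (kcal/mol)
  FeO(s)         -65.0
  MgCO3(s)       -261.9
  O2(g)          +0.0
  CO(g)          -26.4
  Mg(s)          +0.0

Products: 1·(+0.0) + 1·(-261.9) = -261.9
Reactants: 1·(-65.0) + 1/2·(+0.0) + 1·(+0.0) + 1·(-26.4) = -91.4
ΔH_rxn = (-261.9) − (-91.4) = -170.5 kcal/mol

ΔH_rxn = -170.5 kcal/mol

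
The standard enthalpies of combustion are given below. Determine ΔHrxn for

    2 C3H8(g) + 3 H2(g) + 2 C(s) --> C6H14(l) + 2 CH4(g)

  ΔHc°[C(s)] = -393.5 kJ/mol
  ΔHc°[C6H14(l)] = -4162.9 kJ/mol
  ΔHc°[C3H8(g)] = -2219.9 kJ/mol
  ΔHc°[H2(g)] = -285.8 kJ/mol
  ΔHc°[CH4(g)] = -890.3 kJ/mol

Using ΔH = Σ nΔHc°(reactants) − Σ nΔHc°(products):
= [2·(-2219.9) + 3·(-285.8) + 2·(-393.5)] − [1·(-4162.9) + 2·(-890.3)]
= -140.7 kJ/mol

ΔHrxn = -140.7 kJ/mol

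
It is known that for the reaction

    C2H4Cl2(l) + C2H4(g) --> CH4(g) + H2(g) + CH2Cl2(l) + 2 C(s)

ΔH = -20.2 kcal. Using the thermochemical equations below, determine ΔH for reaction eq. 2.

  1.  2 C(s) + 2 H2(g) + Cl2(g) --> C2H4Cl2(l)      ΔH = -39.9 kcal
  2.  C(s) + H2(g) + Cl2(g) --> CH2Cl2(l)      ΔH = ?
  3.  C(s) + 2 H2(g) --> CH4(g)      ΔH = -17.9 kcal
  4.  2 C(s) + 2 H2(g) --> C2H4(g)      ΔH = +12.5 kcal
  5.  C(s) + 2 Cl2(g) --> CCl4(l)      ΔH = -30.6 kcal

ΔH = -29.7 kcal

eq. 1 reversed: +39.9 kcal
eq. 2 as written: contributes x
eq. 3 as written: -17.9 kcal
eq. 4 reversed: -12.5 kcal
eq. 5: not needed.
-20.2 = (+39.9) + (-17.9) + (-12.5) + x
x = (-20.2 − (+9.5)) / (1) = -29.7 kcal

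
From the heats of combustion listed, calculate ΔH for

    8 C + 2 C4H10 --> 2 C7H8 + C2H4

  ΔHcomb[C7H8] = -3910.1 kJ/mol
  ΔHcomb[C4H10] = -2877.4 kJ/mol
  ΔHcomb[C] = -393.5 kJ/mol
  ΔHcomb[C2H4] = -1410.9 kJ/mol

Using ΔH = Σ nΔHc°(reactants) − Σ nΔHc°(products):
= [8·(-393.5) + 2·(-2877.4)] − [2·(-3910.1) + 1·(-1410.9)]
= 328.3 kJ/mol

ΔH = 328.3 kJ/mol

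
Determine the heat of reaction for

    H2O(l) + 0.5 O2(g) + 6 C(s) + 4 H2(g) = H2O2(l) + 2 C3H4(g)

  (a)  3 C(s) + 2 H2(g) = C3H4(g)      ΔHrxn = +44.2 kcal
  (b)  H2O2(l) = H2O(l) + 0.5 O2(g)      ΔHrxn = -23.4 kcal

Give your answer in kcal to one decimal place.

ΔHrxn = 111.8 kcal

(a) × 2: (2)·(+44.2) = +88.4 kcal
(b) reversed: +23.4 kcal
ΔHrxn = (+88.4) + (+23.4) = 111.8 kcal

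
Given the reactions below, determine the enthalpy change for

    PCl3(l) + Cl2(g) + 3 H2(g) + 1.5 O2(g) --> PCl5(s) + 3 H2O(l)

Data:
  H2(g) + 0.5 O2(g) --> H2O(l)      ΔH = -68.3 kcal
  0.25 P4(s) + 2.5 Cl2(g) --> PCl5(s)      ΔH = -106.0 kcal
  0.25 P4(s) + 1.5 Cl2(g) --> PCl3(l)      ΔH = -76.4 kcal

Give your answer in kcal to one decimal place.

equation 1 × 3: (3)·(-68.3) = -204.9 kcal
equation 2 as written: -106.0 kcal
equation 3 reversed: +76.4 kcal
ΔH = (-204.9) + (-106.0) + (+76.4) = -234.5 kcal

ΔH = -234.5 kcal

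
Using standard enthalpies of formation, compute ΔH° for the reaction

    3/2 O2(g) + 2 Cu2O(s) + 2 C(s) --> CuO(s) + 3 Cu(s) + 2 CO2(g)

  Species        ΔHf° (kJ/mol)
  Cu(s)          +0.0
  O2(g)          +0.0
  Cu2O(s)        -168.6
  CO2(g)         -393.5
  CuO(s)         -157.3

Products: 1·(-157.3) + 3·(+0.0) + 2·(-393.5) = -944.3
Reactants: 3/2·(+0.0) + 2·(-168.6) + 2·(+0.0) = -337.2
ΔH° = (-944.3) − (-337.2) = -607.1 kJ/mol

ΔH° = -607.1 kJ/mol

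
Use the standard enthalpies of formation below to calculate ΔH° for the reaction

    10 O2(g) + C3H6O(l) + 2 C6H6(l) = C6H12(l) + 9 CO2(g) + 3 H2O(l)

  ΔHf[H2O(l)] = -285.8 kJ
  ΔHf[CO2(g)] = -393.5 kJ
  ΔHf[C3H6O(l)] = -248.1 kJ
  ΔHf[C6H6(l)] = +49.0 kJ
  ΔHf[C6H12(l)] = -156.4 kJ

Products: 1·(-156.4) + 9·(-393.5) + 3·(-285.8) = -4555.3
Reactants: 10·(+0.0) + 1·(-248.1) + 2·(+49.0) = -150.1
ΔH° = (-4555.3) − (-150.1) = -4405.2 kJ

ΔH° = -4405.2 kJ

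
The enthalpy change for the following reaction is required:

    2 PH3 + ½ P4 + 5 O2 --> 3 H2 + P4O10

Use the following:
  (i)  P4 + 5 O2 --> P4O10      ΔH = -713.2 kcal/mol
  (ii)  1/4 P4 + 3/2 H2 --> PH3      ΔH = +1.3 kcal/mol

(i) as written (P4O10 already on the product side): -713.2 kcal/mol
(ii) reversed and × 2 (PH3 must end up as a reactant; ×2 to match 2 PH3 in the target): (-2)·(+1.3) = -2.6 kcal/mol
ΔH = (-713.2) + (-2.6) = -715.8 kcal/mol

ΔH = -715.8 kcal/mol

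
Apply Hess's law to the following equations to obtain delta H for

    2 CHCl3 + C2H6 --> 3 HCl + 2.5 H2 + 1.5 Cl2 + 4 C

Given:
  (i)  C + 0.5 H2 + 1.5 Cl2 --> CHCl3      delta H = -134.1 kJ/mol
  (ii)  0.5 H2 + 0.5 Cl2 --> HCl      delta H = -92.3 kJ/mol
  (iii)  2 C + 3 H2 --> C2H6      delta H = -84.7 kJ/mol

(i) reversed and × 2: (-2)·(-134.1) = +268.2 kJ/mol
(ii) × 3: (3)·(-92.3) = -276.9 kJ/mol
(iii) reversed: +84.7 kJ/mol
By Hess's law, delta H = (-2)·(-134.1) + (3)·(-92.3) + (-1)·(-84.7) = 76.0 kJ/mol

delta H = 76.0 kJ/mol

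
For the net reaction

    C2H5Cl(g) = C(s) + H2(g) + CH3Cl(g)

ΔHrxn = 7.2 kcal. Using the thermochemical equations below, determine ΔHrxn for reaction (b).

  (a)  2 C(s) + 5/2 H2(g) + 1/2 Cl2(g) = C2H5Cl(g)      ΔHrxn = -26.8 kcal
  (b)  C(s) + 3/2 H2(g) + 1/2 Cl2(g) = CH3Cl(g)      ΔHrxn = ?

ΔHrxn = -19.6 kcal

(a) reversed (C2H5Cl(g) must end up as a reactant): +26.8 kcal
(b) as written (CH3Cl(g) already on the product side): contributes x
+7.2 = (+26.8) + x
x = (+7.2 − (+26.8)) / (1) = -19.6 kcal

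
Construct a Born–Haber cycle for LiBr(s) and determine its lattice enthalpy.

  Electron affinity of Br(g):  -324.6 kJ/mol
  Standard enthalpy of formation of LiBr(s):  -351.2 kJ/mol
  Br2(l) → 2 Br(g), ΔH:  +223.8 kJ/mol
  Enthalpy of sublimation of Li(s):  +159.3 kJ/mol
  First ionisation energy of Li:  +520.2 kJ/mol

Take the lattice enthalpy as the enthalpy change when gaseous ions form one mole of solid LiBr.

ΔHf° = 1·ΔHsub + 1·(ΣIE) + 1/2·D(Br2) + 1·EA + U
-351.2 = 1·(+159.3) + 1·(+520.2) + 1/2·(+223.8) + 1·(-324.6) + U
U = -351.2 − (+466.8) = -818.0 kJ/mol

U = -818.0 kJ/mol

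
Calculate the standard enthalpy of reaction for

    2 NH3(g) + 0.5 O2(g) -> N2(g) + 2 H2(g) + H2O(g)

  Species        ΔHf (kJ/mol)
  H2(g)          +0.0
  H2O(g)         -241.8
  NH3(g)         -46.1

ΔH°rxn = -149.6 kJ/mol

ΔH°rxn = Σ nΔHf°(products) − Σ nΔHf°(reactants).
Products: 1·(+0.0) + 2·(+0.0) + 1·(-241.8) = -241.8
Reactants: 2·(-46.1) + 1/2·(+0.0) = -92.2
ΔH°rxn = (-241.8) − (-92.2) = -149.6 kJ/mol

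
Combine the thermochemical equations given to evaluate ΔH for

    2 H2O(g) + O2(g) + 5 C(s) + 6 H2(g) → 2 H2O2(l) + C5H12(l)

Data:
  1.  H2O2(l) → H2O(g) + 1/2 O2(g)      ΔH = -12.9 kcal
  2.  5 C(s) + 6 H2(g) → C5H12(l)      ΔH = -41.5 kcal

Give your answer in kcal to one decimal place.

ΔH = -15.7 kcal

eq. 1 reversed and × 2 (H2O2(l) must end up as a product; ×2 to match 2 H2O2(l) in the target): (-2)·(-12.9) = +25.8 kcal
eq. 2 as written (C5H12(l) already on the product side): -41.5 kcal
Summing the manipulated equations, ΔH = (+25.8) + (-41.5) = -15.7 kcal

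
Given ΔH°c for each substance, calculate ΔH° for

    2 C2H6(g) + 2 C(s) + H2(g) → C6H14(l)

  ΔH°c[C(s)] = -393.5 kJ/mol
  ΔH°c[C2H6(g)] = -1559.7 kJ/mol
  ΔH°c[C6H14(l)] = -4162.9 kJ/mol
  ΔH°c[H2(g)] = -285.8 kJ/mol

With combustion enthalpies, reactants minus products:
= [2·(-1559.7) + 2·(-393.5) + 1·(-285.8)] − [1·(-4162.9)]
= -29.3 kJ/mol

ΔH° = -29.3 kJ/mol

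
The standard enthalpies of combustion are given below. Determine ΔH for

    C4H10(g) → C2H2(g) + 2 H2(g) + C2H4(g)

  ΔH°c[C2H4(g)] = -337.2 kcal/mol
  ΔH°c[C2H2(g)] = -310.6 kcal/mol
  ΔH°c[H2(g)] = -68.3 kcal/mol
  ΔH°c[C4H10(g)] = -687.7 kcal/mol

ΔH = 96.7 kcal/mol

With combustion enthalpies, reactants minus products:
= [1·(-687.7)] − [1·(-310.6) + 2·(-68.3) + 1·(-337.2)]
= 96.7 kcal/mol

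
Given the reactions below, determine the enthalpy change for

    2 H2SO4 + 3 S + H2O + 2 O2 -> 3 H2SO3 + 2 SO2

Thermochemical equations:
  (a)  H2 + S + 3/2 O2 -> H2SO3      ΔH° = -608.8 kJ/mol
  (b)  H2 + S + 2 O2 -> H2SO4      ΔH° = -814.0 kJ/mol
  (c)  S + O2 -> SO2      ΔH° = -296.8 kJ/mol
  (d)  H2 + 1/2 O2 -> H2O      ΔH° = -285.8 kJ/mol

ΔH° = -506.2 kJ/mol

(a) × 3: (3)·(-608.8) = -1826.4 kJ/mol
(b) reversed and × 2: (-2)·(-814.0) = +1628.0 kJ/mol
(c) × 2: (2)·(-296.8) = -593.6 kJ/mol
(d) reversed: +285.8 kJ/mol
Summing the manipulated equations, ΔH° = (3)·(-608.8) + (-2)·(-814.0) + (2)·(-296.8) + (-1)·(-285.8) = -506.2 kJ/mol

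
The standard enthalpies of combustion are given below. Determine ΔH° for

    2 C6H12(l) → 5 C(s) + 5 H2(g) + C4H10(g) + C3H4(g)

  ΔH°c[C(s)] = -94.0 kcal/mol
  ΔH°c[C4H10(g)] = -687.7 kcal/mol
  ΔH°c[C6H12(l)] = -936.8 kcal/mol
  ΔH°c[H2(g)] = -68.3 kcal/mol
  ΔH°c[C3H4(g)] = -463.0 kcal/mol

Using ΔH = Σ nΔHc°(reactants) − Σ nΔHc°(products):
= [2·(-936.8)] − [5·(-94.0) + 5·(-68.3) + 1·(-687.7) + 1·(-463.0)]
= 88.6 kcal/mol

ΔH° = 88.6 kcal/mol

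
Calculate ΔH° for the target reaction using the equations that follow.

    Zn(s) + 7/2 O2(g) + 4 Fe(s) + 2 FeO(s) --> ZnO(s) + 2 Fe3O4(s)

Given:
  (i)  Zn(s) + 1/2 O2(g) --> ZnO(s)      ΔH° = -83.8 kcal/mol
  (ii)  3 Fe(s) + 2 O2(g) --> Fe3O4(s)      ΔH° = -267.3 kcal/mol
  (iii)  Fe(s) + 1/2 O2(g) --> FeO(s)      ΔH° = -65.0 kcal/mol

(i) as written (ZnO(s) already on the product side): -83.8 kcal/mol
(ii) × 2 (×2 to match 2 Fe3O4(s) in the target): (2)·(-267.3) = -534.6 kcal/mol
(iii) reversed and × 2 (reverse to put FeO(s) on the reactant side; ×2 to match 2 FeO(s) in the target): (-2)·(-65.0) = +130.0 kcal/mol
Combining the equations, ΔH° = (1)·(-83.8) + (2)·(-267.3) + (-2)·(-65.0) = -488.4 kcal/mol

ΔH° = -488.4 kcal/mol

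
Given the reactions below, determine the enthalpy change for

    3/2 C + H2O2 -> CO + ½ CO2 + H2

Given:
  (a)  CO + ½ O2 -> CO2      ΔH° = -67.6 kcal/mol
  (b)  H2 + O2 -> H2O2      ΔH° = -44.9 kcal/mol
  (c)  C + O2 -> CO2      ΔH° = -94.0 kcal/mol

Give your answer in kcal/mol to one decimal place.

(a) reversed (CO must end up as a product): +67.6 kcal/mol
(b) reversed (H2O2 must end up as a reactant): +44.9 kcal/mol
(c) × 3/2 (scale by 3/2 for the 3/2 C): (3/2)·(-94.0) = -141.0 kcal/mol
ΔH° = (-1)·(-67.6) + (-1)·(-44.9) + (3/2)·(-94.0) = -28.5 kcal/mol

ΔH° = -28.5 kcal/mol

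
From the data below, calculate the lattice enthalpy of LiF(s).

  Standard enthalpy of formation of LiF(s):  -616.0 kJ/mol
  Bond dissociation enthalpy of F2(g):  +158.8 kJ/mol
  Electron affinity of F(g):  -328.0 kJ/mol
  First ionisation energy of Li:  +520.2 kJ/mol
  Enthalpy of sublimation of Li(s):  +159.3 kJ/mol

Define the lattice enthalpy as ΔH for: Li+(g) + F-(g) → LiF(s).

U = -1046.9 kJ/mol

ΔHf° = 1·ΔHsub + 1·(ΣIE) + 1/2·D(F2) + 1·EA + U
-616.0 = 1·(+159.3) + 1·(+520.2) + 1/2·(+158.8) + 1·(-328.0) + U
U = -616.0 − (+430.9) = -1046.9 kJ/mol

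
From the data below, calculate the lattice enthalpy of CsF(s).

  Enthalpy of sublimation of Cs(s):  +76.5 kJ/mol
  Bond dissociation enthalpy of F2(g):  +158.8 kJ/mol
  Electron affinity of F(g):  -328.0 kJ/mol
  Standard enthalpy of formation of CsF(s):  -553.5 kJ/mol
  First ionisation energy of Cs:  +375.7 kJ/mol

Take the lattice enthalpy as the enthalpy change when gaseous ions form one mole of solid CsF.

U = -757.1 kJ/mol

ΔHf° = 1·ΔHsub + 1·(ΣIE) + 1/2·D(F2) + 1·EA + U
-553.5 = 1·(+76.5) + 1·(+375.7) + 1/2·(+158.8) + 1·(-328.0) + U
U = -553.5 − (+203.6) = -757.1 kJ/mol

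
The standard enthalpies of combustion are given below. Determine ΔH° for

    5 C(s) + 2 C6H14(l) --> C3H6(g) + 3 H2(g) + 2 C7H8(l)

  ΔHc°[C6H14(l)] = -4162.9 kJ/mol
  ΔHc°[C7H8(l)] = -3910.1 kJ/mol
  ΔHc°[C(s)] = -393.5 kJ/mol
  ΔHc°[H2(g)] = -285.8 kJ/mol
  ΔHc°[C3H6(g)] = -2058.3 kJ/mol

With combustion enthalpies, reactants minus products:
= [5·(-393.5) + 2·(-4162.9)] − [1·(-2058.3) + 3·(-285.8) + 2·(-3910.1)]
= 442.6 kJ/mol

ΔH° = 442.6 kJ/mol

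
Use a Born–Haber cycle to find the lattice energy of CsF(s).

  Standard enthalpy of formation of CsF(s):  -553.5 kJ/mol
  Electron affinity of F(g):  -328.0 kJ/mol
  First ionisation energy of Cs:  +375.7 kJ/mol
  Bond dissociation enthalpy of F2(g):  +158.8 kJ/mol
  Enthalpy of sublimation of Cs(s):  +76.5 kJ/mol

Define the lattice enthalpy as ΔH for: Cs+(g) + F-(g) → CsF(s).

U = -757.1 kJ/mol

ΔHf° = 1·ΔHsub + 1·(ΣIE) + 1/2·D(F2) + 1·EA + U
-553.5 = 1·(+76.5) + 1·(+375.7) + 1/2·(+158.8) + 1·(-328.0) + U
U = -553.5 − (+203.6) = -757.1 kJ/mol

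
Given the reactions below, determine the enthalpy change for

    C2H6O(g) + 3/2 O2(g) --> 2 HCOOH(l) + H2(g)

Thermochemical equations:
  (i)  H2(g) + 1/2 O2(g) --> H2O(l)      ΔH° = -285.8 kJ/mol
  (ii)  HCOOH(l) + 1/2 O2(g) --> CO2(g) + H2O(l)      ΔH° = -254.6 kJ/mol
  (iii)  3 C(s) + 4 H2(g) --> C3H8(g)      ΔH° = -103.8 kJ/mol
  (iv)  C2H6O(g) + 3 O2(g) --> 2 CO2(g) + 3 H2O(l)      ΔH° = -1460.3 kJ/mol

ΔH° = -665.3 kJ/mol

(i) reversed: +285.8 kJ/mol
(ii) reversed and × 2 (HCOOH(l) must end up as a product; scale by 2 for the 2 HCOOH(l)): (-2)·(-254.6) = +509.2 kJ/mol
(iii): not needed (C(s) appears nowhere else).
(iv) as written (C2H6O(g) already on the reactant side): -1460.3 kJ/mol
By Hess's law, ΔH° = (+285.8) + (+509.2) + (-1460.3) = -665.3 kJ/mol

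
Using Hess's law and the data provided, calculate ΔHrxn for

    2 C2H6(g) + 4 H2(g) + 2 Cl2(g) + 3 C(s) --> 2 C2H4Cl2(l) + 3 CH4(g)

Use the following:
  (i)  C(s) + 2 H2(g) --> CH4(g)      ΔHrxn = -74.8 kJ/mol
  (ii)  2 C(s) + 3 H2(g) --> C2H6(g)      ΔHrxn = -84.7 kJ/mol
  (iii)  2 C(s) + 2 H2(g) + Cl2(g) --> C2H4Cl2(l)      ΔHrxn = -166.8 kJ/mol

(i) × 3 (scale by 3 for the 3 CH4(g)): (3)·(-74.8) = -224.4 kJ/mol
(ii) reversed and × 2 (C2H6(g) must end up as a reactant; ×2 to match 2 C2H6(g) in the target): (-2)·(-84.7) = +169.4 kJ/mol
(iii) × 2 (×2 to match 2 C2H4Cl2(l) in the target): (2)·(-166.8) = -333.6 kJ/mol
Combining the equations, ΔHrxn = (-224.4) + (+169.4) + (-333.6) = -388.6 kJ/mol

ΔHrxn = -388.6 kJ/mol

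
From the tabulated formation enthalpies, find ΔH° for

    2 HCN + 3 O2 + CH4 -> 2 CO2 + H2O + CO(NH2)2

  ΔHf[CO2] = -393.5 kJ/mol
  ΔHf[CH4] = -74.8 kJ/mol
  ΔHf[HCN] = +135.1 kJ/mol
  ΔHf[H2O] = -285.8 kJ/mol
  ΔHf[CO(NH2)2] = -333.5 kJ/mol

ΔH° = -1601.7 kJ/mol

Products: 2·(-393.5) + 1·(-285.8) + 1·(-333.5) = -1406.3
Reactants: 2·(+135.1) + 3·(+0.0) + 1·(-74.8) = +195.4
ΔH° = (-1406.3) − (+195.4) = -1601.7 kJ/mol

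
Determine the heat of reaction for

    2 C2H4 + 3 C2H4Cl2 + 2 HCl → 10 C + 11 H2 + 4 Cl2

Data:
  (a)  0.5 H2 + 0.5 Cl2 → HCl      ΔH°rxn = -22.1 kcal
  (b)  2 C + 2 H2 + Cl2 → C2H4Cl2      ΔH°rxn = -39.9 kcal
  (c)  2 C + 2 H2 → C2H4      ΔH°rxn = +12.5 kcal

(a) reversed and × 2 (HCl must end up as a reactant; scale by 2 for the 2 HCl): (-2)·(-22.1) = +44.2 kcal
(b) reversed and × 3 (reverse to put C2H4Cl2 on the reactant side; scale by 3 for the 3 C2H4Cl2): (-3)·(-39.9) = +119.7 kcal
(c) reversed and × 2 (reverse to put C2H4 on the reactant side; scale by 2 for the 2 C2H4): (-2)·(+12.5) = -25.0 kcal
ΔH°rxn = (+44.2) + (+119.7) + (-25.0) = 138.9 kcal

ΔH°rxn = 138.9 kcal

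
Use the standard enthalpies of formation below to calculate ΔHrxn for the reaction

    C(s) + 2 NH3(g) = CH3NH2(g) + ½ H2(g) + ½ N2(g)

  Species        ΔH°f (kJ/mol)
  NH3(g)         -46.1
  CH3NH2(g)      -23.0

Products: 1·(-23.0) + 1/2·(+0.0) + 1/2·(+0.0) = -23.0
Reactants: 1·(+0.0) + 2·(-46.1) = -92.2
ΔHrxn = (-23.0) − (-92.2) = 69.2 kJ/mol

ΔHrxn = 69.2 kJ/mol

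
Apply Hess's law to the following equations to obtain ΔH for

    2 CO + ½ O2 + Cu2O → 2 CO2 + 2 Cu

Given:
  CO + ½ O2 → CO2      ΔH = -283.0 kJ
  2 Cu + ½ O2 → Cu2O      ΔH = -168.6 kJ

ΔH = -397.4 kJ

equation 1 × 2 (scale by 2 for the 2 CO): (2)·(-283.0) = -566.0 kJ
equation 2 reversed (Cu2O must end up as a reactant): +168.6 kJ
Since enthalpy is a state function, ΔH = (2)·(-283.0) + (-1)·(-168.6) = -397.4 kJ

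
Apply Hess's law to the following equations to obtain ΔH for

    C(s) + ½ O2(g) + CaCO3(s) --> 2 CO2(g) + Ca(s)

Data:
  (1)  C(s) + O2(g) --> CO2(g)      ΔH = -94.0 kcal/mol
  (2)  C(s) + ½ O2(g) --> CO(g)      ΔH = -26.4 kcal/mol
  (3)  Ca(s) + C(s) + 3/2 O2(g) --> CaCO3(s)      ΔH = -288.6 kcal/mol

ΔH = 100.6 kcal/mol

(1) × 2: (2)·(-94.0) = -188.0 kcal/mol
(2): not needed.
(3) reversed: +288.6 kcal/mol
ΔH = (2)·(-94.0) + (-1)·(-288.6) = 100.6 kcal/mol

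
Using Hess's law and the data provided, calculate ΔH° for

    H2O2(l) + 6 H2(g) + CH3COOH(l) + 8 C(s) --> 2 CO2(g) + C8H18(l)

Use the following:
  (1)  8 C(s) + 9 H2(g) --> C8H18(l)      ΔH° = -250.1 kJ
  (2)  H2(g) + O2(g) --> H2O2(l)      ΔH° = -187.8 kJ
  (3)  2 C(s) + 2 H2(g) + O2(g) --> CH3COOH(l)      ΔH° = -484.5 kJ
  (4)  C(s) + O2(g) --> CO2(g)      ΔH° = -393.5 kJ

(1) as written: -250.1 kJ
(2) reversed: +187.8 kJ
(3) reversed: +484.5 kJ
(4) × 2: (2)·(-393.5) = -787.0 kJ
ΔH° = (1)·(-250.1) + (-1)·(-187.8) + (-1)·(-484.5) + (2)·(-393.5) = -364.8 kJ

ΔH° = -364.8 kJ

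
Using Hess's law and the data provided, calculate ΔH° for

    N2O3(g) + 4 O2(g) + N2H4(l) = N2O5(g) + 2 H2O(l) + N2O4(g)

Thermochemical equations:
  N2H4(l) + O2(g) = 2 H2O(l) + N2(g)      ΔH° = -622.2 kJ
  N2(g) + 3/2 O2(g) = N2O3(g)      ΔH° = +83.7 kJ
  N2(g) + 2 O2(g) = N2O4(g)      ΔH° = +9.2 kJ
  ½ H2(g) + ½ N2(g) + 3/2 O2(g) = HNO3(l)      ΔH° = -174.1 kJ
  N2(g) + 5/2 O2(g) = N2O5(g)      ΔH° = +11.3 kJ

equation 1 as written: -622.2 kJ
equation 2 reversed: -83.7 kJ
equation 3 as written: +9.2 kJ
equation 4: not needed.
equation 5 as written: +11.3 kJ
By Hess's law, ΔH° = (1)·(-622.2) + (-1)·(+83.7) + (1)·(+9.2) + (1)·(+11.3) = -685.4 kJ

ΔH° = -685.4 kJ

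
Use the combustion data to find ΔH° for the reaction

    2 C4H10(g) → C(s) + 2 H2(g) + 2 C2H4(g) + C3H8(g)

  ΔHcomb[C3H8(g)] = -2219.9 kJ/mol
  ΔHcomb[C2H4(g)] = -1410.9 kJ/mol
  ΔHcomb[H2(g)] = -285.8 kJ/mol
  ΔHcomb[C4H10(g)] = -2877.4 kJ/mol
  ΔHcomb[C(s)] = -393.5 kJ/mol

ΔH° = 252.0 kJ/mol

With combustion enthalpies, reactants minus products:
= [2·(-2877.4)] − [1·(-393.5) + 2·(-285.8) + 2·(-1410.9) + 1·(-2219.9)]
= 252.0 kJ/mol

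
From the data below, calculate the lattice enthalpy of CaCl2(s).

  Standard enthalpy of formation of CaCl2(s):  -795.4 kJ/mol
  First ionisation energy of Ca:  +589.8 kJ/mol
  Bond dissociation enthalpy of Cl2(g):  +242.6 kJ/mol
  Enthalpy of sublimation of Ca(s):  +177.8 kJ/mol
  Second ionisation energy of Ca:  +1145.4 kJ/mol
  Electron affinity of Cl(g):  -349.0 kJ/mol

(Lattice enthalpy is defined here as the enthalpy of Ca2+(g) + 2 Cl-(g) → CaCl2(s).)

ΔHf° = 1·ΔHsub + 1·(ΣIE) + 1·D(Cl2) + 2·EA + U
-795.4 = 1·(+177.8) + 1·(+1735.2) + 1·(+242.6) + 2·(-349.0) + U
U = -795.4 − (+1457.6) = -2253.0 kJ/mol

U = -2253.0 kJ/mol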